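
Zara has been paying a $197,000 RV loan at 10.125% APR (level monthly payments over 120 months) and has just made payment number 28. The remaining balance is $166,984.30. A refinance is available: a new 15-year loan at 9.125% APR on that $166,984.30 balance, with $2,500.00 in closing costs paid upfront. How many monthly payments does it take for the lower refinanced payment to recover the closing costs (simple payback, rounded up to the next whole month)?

Current payment = 197,000 × 10.125%/12 / (1 − (1+0.0084375)^−120) = $2,617.02.
Refinanced payment = 166,984.30 × 0.0076042 / (1 − (1+0.0076042)^−180) = $1,706.11.
Monthly savings = $2,617.02 − $1,706.11 = $910.91.
Break-even = $2,500.00 / $910.91 = 2.74 → 3 months.

3 months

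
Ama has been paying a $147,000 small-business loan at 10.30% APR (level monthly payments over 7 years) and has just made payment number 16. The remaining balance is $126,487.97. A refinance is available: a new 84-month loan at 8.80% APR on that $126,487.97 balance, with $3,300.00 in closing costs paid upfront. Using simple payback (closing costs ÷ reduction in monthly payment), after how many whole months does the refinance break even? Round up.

8 months

Current payment = 147,000 × 10.3%/12 / (1 − (1+0.0085833)^−84) = $2,463.22.
Refinanced payment = 126,487.97 × 0.0073333 / (1 − (1+0.0073333)^−84) = $2,022.26.
Monthly savings = $2,463.22 − $2,022.26 = $440.96.
Break-even = $3,300.00 / $440.96 = 7.48 → 8 months.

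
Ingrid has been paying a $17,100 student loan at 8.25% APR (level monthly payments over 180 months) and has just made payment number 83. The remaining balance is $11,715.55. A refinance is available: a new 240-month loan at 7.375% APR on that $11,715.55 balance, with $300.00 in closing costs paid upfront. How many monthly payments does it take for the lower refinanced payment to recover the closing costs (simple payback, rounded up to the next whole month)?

Current payment = 17,100 × 8.25%/12 / (1 − (1+0.0068750)^−180) = $165.89.
Refinanced payment = 11,715.55 × 0.0061458 / (1 − (1+0.0061458)^−240) = $93.49.
Monthly savings = $165.89 − $93.49 = $72.40.
Break-even = $300.00 / $72.40 = 4.14 → 5 months.

5 months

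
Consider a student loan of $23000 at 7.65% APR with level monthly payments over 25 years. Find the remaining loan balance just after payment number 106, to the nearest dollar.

$19,141

With monthly rate i = 7.65%/12 = 0.0063750, the balance after k of n payments is P · [(1+i)^n − (1+i)^k] / [(1+i)^n − 1].
(1+0.0063750)^300 = 6.72902118 and (1+0.0063750)^106 = 1.96129537, so the balance is 23,000 × (6.72902118 − 1.96129537) / (6.72902118 − 1) = $19,140.74.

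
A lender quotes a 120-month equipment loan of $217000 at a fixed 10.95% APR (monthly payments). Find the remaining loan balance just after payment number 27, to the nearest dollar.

With monthly rate i = 10.95%/12 = 0.0091250, the balance after k of n payments is P · [(1+i)^n − (1+i)^k] / [(1+i)^n − 1].
(1+0.0091250)^120 = 2.97437594 and (1+0.0091250)^27 = 1.27795061, so the balance is 217,000 × (2.97437594 − 1.27795061) / (2.97437594 − 1) = $186,450.96.

$186,451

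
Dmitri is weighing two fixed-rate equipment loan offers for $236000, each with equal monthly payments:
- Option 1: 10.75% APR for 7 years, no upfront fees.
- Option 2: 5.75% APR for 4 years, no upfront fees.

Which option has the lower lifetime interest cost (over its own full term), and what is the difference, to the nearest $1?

Option 1: at 10.75% the monthly rate is 0.0089583, so the payment is 236,000 × 0.0089583 / (1 − 1.0089583^−84) = $4,009.94.
Total interest on Option 1 = 84 × $4,009.94 − $236,000 = $100,834.96.
Option 2: monthly rate = 5.75%/12 = 0.0047917; payment = 236,000 × 0.0047917 / (1 − (1+0.0047917)^−48) = $5,515.46.
Total interest on Option 2 = 48 × $5,515.46 − $236,000 = $28,742.08.
Option 2 is lower by $72,092.88.

Option 2 by $72,093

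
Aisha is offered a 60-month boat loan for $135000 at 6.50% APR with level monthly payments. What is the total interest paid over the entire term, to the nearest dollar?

Monthly rate = 6.5%/12 = 0.0054167; payment = 135,000 × 0.0054167 / (1 − (1+0.0054167)^−60) = $2,641.43.
Total paid = 60 × $2,641.43 = $158,485.80; interest = $158,485.80 − $135,000 = $23,485.80.

$23,486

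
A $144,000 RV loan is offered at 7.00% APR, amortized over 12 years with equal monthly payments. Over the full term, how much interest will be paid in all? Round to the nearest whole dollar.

$69,245

Monthly rate = 7%/12 = 0.0058333; payment = 144,000 × 0.0058333 / (1 − (1+0.0058333)^−144) = $1,480.87.
Total paid = 144 × $1,480.87 = $213,245.28; interest = $213,245.28 − $144,000 = $69,245.28.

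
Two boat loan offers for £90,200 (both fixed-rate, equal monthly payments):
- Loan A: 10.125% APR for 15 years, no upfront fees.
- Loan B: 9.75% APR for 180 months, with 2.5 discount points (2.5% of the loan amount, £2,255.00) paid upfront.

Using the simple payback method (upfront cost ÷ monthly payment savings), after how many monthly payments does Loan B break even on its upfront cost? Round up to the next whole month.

Loan A: at 10.125% the monthly rate is 0.0084375, so the payment is 90,200 × 0.0084375 / (1 − 1.0084375^−180) = £976.20.
Loan B: monthly rate = 9.75%/12 = 0.0081250; payment = 90,200 × 0.0081250 / (1 − (1+0.0081250)^−180) = £955.55.
Monthly savings = £976.20 − £955.55 = £20.65.
Break-even = £2,255.00 / £20.65 = 109.20 → 110 months.

110 months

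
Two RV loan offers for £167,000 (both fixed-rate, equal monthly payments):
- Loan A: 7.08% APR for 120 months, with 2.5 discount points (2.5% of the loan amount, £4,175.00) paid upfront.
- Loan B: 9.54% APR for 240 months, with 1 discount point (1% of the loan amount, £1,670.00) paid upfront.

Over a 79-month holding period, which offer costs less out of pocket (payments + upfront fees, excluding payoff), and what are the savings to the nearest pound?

Loan A: at 7.08% the monthly rate is 0.0059000, so the payment is 167,000 × 0.0059000 / (1 − 1.0059000^−120) = £1,945.90.
Loan B: monthly rate = 9.54%/12 = 0.0079500; payment = 167,000 × 0.0079500 / (1 − (1+0.0079500)^−240) = £1,561.02.
Over 79 months: Loan A costs 79 × £1,945.90 + £4,175.00 = £157,901.10; Loan B costs 79 × £1,561.02 + £1,670.00 = £124,990.58.
Loan B is cheaper by £157,901.10 − £124,990.58 = £32,910.52.

Loan B by £32,911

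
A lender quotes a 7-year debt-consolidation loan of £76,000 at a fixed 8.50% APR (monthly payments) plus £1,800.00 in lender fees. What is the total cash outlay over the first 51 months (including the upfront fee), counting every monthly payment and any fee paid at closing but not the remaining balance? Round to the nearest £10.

£63,180

At 8.50% the monthly rate is 0.0070833, so the payment is 76,000 × 0.0070833 / (1 − 1.0070833^−84) = £1,203.57.
Total outlay = 51 × £1,203.57 + £1,800.00 = £63,182.07.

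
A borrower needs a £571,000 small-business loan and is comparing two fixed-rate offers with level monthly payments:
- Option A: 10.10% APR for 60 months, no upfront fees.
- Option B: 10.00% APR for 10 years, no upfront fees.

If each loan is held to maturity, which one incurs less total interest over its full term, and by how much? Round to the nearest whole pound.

Option A by £175,886

Option A: at 10.10% the monthly rate is 0.0084167, so the payment is 571,000 × 0.0084167 / (1 − 1.0084167^−60) = £12,160.18.
Total interest on Option A = 60 × £12,160.18 − £571,000 = £158,610.80.
Option B: monthly rate = 10%/12 = 0.0083333; payment = 571,000 × 0.0083333 / (1 − (1+0.0083333)^−120) = £7,545.81.
Total interest on Option B = 120 × £7,545.81 − £571,000 = £334,497.20.
Option A is lower by £175,886.40.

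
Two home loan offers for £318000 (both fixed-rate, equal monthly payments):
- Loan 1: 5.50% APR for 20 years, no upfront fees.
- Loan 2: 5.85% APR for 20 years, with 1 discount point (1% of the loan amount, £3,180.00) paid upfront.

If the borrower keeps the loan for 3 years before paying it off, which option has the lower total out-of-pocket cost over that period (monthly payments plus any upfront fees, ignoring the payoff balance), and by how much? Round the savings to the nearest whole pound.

Loan 1 by £5,460

Loan 1: at 5.50% the monthly rate is 0.0045833, so the payment is 318,000 × 0.0045833 / (1 − 1.0045833^−240) = £2,187.48.
Loan 2: at 5.85% the monthly rate is 0.0048750, so the payment is 318,000 × 0.0048750 / (1 − 1.0048750^−240) = £2,250.82.
Over 36 months: Loan 1 costs 36 × £2,187.48 = £78,749.28; Loan 2 costs 36 × £2,250.82 + £3,180.00 = £84,209.52.
Loan 1 is cheaper by £84,209.52 − £78,749.28 = £5,460.24.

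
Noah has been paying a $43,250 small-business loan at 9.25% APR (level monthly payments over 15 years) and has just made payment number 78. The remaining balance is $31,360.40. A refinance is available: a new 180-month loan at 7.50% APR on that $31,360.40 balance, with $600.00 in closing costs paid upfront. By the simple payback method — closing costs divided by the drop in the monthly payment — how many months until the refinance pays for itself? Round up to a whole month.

Current payment = 43,250 × 9.25%/12 / (1 − (1+0.0077083)^−180) = $445.13.
Refinanced payment = 31,360.40 × 0.0062500 / (1 − (1+0.0062500)^−180) = $290.71.
Monthly savings = $445.13 − $290.71 = $154.42.
Break-even = $600.00 / $154.42 = 3.89 → 4 months.

4 months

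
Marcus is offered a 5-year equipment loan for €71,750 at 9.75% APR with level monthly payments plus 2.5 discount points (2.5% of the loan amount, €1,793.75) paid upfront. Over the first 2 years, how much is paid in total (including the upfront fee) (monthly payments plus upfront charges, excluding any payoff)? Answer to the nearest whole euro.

€38,170

Monthly rate = 9.75%/12 = 0.0081250; payment = 71,750 × 0.0081250 / (1 − (1+0.0081250)^−60) = €1,515.66.
Total outlay = 24 × €1,515.66 + €1,793.75 = €38,169.59.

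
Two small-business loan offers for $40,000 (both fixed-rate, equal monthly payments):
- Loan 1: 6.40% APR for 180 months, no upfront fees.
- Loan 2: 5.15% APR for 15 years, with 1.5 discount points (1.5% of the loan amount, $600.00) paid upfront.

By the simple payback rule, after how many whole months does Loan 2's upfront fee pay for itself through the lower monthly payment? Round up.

Loan 1: at 6.40% the monthly rate is 0.0053333, so the payment is 40,000 × 0.0053333 / (1 − 1.0053333^−180) = $346.25.
Loan 2: monthly rate = 5.15%/12 = 0.0042917; payment = 40,000 × 0.0042917 / (1 − (1+0.0042917)^−180) = $319.45.
Monthly savings = $346.25 − $319.45 = $26.80.
Break-even = $600.00 / $26.80 = 22.39 → 23 months.

23 months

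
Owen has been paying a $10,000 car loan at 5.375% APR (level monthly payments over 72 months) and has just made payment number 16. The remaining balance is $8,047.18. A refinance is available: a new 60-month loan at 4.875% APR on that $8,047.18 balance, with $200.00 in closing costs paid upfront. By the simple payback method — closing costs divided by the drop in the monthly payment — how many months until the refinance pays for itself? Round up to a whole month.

Current payment = 10,000 × 5.375%/12 / (1 − (1+0.0044792)^−72) = $162.79.
Refinanced payment = 8,047.18 × 0.0040625 / (1 − (1+0.0040625)^−60) = $151.40.
Monthly savings = $162.79 − $151.40 = $11.39.
Break-even = $200.00 / $11.39 = 17.56 → 18 months.

18 months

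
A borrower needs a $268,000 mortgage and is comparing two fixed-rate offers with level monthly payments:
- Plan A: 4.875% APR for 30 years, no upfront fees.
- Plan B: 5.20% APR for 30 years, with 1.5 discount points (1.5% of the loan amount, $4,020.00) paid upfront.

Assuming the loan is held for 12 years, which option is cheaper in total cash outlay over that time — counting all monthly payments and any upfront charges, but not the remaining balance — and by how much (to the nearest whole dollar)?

Plan A by $11,701

Plan A: monthly rate = 4.875%/12 = 0.0040625; payment = 268,000 × 0.0040625 / (1 − (1+0.0040625)^−360) = $1,418.28.
Plan B: at 5.20% the monthly rate is 0.0043333, so the payment is 268,000 × 0.0043333 / (1 − 1.0043333^−360) = $1,471.62.
Over 144 months: Plan A costs 144 × $1,418.28 = $204,232.32; Plan B costs 144 × $1,471.62 + $4,020.00 = $215,933.28.
Plan A is cheaper by $215,933.28 − $204,232.32 = $11,700.96.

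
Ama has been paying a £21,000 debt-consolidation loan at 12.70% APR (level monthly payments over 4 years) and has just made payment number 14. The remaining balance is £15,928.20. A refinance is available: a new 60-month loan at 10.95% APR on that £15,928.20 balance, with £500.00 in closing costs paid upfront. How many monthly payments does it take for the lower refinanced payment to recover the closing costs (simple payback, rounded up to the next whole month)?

Current payment = 21,000 × 12.7%/12 / (1 − (1+0.0105833)^−48) = £560.26.
Refinanced payment = 15,928.20 × 0.0091250 / (1 − (1+0.0091250)^−60) = £345.92.
Monthly savings = £560.26 − £345.92 = £214.34.
Break-even = £500.00 / £214.34 = 2.33 → 3 months.

3 months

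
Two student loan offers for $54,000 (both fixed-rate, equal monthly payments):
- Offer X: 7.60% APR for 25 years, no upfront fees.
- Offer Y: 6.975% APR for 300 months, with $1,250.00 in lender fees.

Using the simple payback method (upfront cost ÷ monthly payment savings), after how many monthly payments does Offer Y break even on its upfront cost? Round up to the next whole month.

58 months

Offer X: at 7.60% the monthly rate is 0.0063333, so the payment is 54,000 × 0.0063333 / (1 − 1.0063333^−300) = $402.57.
Offer Y: monthly rate = 6.975%/12 = 0.0058125; payment = 54,000 × 0.0058125 / (1 − (1+0.0058125)^−300) = $380.80.
Monthly savings = $402.57 − $380.80 = $21.77.
Break-even = $1,250.00 / $21.77 = 57.42 → 58 months.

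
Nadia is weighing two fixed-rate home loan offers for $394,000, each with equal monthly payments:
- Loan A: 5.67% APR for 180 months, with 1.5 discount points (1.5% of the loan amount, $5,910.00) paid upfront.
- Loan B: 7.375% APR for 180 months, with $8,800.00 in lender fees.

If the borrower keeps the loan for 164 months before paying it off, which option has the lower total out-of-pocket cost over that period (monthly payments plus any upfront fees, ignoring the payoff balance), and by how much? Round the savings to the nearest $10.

Loan A: at 5.67% the monthly rate is 0.0047250, so the payment is 394,000 × 0.0047250 / (1 − 1.0047250^−180) = $3,254.96.
Loan B: at 7.375% the monthly rate is 0.0061458, so the payment is 394,000 × 0.0061458 / (1 − 1.0061458^−180) = $3,624.50.
Over 164 months: Loan A costs 164 × $3,254.96 + $5,910.00 = $539,723.44; Loan B costs 164 × $3,624.50 + $8,800.00 = $603,218.00.
Loan A is cheaper by $603,218.00 − $539,723.44 = $63,494.56.

Loan A by $63,490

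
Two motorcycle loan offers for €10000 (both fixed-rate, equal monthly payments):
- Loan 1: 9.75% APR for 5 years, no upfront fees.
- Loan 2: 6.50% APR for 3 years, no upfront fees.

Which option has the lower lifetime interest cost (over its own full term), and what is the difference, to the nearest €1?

Loan 1: monthly rate = 9.75%/12 = 0.0081250; payment = 10,000 × 0.0081250 / (1 − (1+0.0081250)^−60) = €211.24.
Total interest on Loan 1 = 60 × €211.24 − €10,000 = €2,674.40.
Loan 2: monthly rate = 6.5%/12 = 0.0054167; payment = 10,000 × 0.0054167 / (1 − (1+0.0054167)^−36) = €306.49.
Total interest on Loan 2 = 36 × €306.49 − €10,000 = €1,033.64.
Loan 2 is lower by €1,640.76.

Loan 2 by €1,641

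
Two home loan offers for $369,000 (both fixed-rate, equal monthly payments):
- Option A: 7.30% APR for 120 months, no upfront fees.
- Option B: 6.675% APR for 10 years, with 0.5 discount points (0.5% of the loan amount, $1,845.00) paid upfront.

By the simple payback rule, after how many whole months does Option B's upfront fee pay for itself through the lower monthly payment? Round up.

Option A: at 7.30% the monthly rate is 0.0060833, so the payment is 369,000 × 0.0060833 / (1 − 1.0060833^−120) = $4,341.67.
Option B: at 6.675% the monthly rate is 0.0055625, so the payment is 369,000 × 0.0055625 / (1 − 1.0055625^−120) = $4,222.85.
Monthly savings = $4,341.67 − $4,222.85 = $118.82.
Break-even = $1,845.00 / $118.82 = 15.53 → 16 months.

16 months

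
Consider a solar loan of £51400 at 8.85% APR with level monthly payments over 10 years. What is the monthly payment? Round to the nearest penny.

£646.95

At 8.85% the monthly rate is 0.0073750, so the payment is 51,400 × 0.0073750 / (1 − 1.0073750^−120) = £646.95.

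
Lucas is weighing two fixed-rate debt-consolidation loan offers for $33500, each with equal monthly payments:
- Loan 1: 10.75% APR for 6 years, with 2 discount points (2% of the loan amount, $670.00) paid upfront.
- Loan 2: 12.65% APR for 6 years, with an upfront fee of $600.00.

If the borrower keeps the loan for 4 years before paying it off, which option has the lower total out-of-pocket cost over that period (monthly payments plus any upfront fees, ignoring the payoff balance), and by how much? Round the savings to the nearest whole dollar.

Loan 1 by $1,512

Loan 1: monthly rate = 10.75%/12 = 0.0089583; payment = 33,500 × 0.0089583 / (1 − (1+0.0089583)^−72) = $633.36.
Loan 2: monthly rate = 12.65%/12 = 0.0105417; payment = 33,500 × 0.0105417 / (1 − (1+0.0105417)^−72) = $666.31.
Over 48 months: Loan 1 costs 48 × $633.36 + $670.00 = $31,071.28; Loan 2 costs 48 × $666.31 + $600.00 = $32,582.88.
Loan 1 is cheaper by $32,582.88 − $31,071.28 = $1,511.60.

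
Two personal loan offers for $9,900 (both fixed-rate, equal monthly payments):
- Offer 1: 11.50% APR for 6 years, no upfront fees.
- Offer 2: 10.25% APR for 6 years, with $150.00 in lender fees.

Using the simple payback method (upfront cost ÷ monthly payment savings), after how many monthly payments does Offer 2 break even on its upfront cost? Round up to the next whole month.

Offer 1: at 11.50% the monthly rate is 0.0095833, so the payment is 9,900 × 0.0095833 / (1 − 1.0095833^−72) = $190.98.
Offer 2: monthly rate = 10.25%/12 = 0.0085417; payment = 9,900 × 0.0085417 / (1 − (1+0.0085417)^−72) = $184.66.
Monthly savings = $190.98 − $184.66 = $6.32.
Break-even = $150.00 / $6.32 = 23.73 → 24 months.

24 months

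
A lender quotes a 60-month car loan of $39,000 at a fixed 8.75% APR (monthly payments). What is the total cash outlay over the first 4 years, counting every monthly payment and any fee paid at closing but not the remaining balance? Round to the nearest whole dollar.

Monthly rate = 8.75%/12 = 0.0072917; payment = 39,000 × 0.0072917 / (1 − (1+0.0072917)^−60) = $804.85.
Total outlay = 48 × $804.85 = $38,632.80.

$38,633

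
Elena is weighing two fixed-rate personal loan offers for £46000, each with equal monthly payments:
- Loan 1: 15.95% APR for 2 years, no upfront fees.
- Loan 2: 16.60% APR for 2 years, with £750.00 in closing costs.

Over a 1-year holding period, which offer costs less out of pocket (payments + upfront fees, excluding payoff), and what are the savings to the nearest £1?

Loan 1: at 15.95% the monthly rate is 0.0132917, so the payment is 46,000 × 0.0132917 / (1 − 1.0132917^−24) = £2,251.20.
Loan 2: at 16.60% the monthly rate is 0.0138333, so the payment is 46,000 × 0.0138333 / (1 − 1.0138333^−24) = £2,265.51.
Over 12 months: Loan 1 costs 12 × £2,251.20 = £27,014.40; Loan 2 costs 12 × £2,265.51 + £750.00 = £27,936.12.
Loan 1 is cheaper by £27,936.12 − £27,014.40 = £921.72.

Loan 1 by £922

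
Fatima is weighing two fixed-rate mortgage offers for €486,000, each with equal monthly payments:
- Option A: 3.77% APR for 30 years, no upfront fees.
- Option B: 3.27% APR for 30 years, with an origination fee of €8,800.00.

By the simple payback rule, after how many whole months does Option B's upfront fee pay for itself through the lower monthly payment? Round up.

Option A: at 3.77% the monthly rate is 0.0031417, so the payment is 486,000 × 0.0031417 / (1 − 1.0031417^−360) = €2,256.26.
Option B: monthly rate = 3.27%/12 = 0.0027250; payment = 486,000 × 0.0027250 / (1 − (1+0.0027250)^−360) = €2,120.44.
Monthly savings = €2,256.26 − €2,120.44 = €135.82.
Break-even = €8,800.00 / €135.82 = 64.79 → 65 months.

65 months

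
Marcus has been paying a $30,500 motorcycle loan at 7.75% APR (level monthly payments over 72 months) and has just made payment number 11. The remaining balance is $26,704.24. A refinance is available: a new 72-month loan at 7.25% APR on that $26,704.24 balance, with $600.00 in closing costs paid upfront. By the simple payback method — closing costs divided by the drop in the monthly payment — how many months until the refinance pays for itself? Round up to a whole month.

Current payment = 30,500 × 7.75%/12 / (1 − (1+0.0064583)^−72) = $531.05.
Refinanced payment = 26,704.24 × 0.0060417 / (1 − (1+0.0060417)^−72) = $458.49.
Monthly savings = $531.05 − $458.49 = $72.56.
Break-even = $600.00 / $72.56 = 8.27 → 9 months.

9 months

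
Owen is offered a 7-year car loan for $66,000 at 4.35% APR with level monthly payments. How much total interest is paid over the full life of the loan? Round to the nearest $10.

$10,680

At 4.35% the monthly rate is 0.0036250, so the payment is 66,000 × 0.0036250 / (1 − 1.0036250^−84) = $912.81.
Total paid = 84 × $912.81 = $76,676.04; interest = $76,676.04 − $66,000 = $10,676.04.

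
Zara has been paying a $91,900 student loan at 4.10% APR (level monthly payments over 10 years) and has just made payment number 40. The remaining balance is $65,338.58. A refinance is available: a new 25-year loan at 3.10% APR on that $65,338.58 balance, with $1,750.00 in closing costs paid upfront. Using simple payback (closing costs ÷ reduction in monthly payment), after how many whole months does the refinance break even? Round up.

3 months

Current payment = 91,900 × 4.1%/12 / (1 − (1+0.0034167)^−120) = $934.82.
Refinanced payment = 65,338.58 × 0.0025833 / (1 − (1+0.0025833)^−300) = $313.25.
Monthly savings = $934.82 − $313.25 = $621.57.
Break-even = $1,750.00 / $621.57 = 2.82 → 3 months.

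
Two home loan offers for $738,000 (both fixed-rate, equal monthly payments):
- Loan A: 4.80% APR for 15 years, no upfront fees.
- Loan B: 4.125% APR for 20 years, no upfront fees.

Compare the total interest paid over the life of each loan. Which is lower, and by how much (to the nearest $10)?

Loan A by $48,310

Loan A: at 4.80% the monthly rate is 0.0040000, so the payment is 738,000 × 0.0040000 / (1 − 1.0040000^−180) = $5,759.46.
Total interest on Loan A = 180 × $5,759.46 − $738,000 = $298,702.80.
Loan B: monthly rate = 4.125%/12 = 0.0034375; payment = 738,000 × 0.0034375 / (1 − (1+0.0034375)^−240) = $4,520.89.
Total interest on Loan B = 240 × $4,520.89 − $738,000 = $347,013.60.
Loan A is lower by $48,310.80.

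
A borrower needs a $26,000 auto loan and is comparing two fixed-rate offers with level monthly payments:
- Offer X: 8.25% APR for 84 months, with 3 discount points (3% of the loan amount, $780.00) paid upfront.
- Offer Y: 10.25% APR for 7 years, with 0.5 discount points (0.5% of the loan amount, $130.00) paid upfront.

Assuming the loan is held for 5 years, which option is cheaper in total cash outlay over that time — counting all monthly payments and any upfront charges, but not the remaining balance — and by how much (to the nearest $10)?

Offer X: monthly rate = 8.25%/12 = 0.0068750; payment = 26,000 × 0.0068750 / (1 − (1+0.0068750)^−84) = $408.49.
Offer Y: monthly rate = 10.25%/12 = 0.0085417; payment = 26,000 × 0.0085417 / (1 − (1+0.0085417)^−84) = $435.00.
Over 60 months: Offer X costs 60 × $408.49 + $780.00 = $25,289.40; Offer Y costs 60 × $435.00 + $130.00 = $26,230.00.
Offer X is cheaper by $26,230.00 − $25,289.40 = $940.60.

Offer X by $940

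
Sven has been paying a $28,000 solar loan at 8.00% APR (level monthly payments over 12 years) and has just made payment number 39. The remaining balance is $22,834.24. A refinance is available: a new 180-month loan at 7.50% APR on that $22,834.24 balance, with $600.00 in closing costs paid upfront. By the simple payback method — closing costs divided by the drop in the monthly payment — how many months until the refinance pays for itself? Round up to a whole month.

Current payment = 28,000 × 8%/12 / (1 − (1+0.0066667)^−144) = $303.09.
Refinanced payment = 22,834.24 × 0.0062500 / (1 − (1+0.0062500)^−180) = $211.68.
Monthly savings = $303.09 − $211.68 = $91.41.
Break-even = $600.00 / $91.41 = 6.56 → 7 months.

7 months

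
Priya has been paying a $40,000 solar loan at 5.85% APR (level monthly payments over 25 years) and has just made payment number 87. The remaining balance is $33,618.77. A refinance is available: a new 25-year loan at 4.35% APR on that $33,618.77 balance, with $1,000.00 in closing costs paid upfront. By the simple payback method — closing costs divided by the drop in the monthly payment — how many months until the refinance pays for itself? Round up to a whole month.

15 months

Current payment = 40,000 × 5.85%/12 / (1 − (1+0.0048750)^−300) = $254.07.
Refinanced payment = 33,618.77 × 0.0036250 / (1 − (1+0.0036250)^−300) = $184.01.
Monthly savings = $254.07 − $184.01 = $70.06.
Break-even = $1,000.00 / $70.06 = 14.27 → 15 months.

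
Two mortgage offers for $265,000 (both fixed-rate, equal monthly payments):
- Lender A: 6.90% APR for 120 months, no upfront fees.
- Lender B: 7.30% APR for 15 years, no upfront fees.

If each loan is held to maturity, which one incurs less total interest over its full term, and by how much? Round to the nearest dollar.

Lender A: at 6.90% the monthly rate is 0.0057500, so the payment is 265,000 × 0.0057500 / (1 − 1.0057500^−120) = $3,063.23.
Total interest on Lender A = 120 × $3,063.23 − $265,000 = $102,587.60.
Lender B: at 7.30% the monthly rate is 0.0060833, so the payment is 265,000 × 0.0060833 / (1 − 1.0060833^−180) = $2,426.56.
Total interest on Lender B = 180 × $2,426.56 − $265,000 = $171,780.80.
Lender A is lower by $69,193.20.

Lender A by $69,193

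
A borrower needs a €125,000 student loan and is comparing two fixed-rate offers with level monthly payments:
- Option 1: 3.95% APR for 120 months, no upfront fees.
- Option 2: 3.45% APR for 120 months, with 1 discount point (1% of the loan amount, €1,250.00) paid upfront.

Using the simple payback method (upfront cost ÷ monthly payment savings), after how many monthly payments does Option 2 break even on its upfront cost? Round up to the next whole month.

43 months

Option 1: monthly rate = 3.95%/12 = 0.0032917; payment = 125,000 × 0.0032917 / (1 − (1+0.0032917)^−120) = €1,262.60.
Option 2: monthly rate = 3.45%/12 = 0.0028750; payment = 125,000 × 0.0028750 / (1 − (1+0.0028750)^−120) = €1,233.15.
Monthly savings = €1,262.60 − €1,233.15 = €29.45.
Break-even = €1,250.00 / €29.45 = 42.44 → 43 months.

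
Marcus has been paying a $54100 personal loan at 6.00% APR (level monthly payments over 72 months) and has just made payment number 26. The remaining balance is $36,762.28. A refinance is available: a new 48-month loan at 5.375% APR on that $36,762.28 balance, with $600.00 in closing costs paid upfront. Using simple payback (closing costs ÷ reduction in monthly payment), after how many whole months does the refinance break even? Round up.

Current payment = 54,100 × 6%/12 / (1 − (1+0.0050000)^−72) = $896.59.
Refinanced payment = 36,762.28 × 0.0044792 / (1 − (1+0.0044792)^−48) = $852.87.
Monthly savings = $896.59 − $852.87 = $43.72.
Break-even = $600.00 / $43.72 = 13.72 → 14 months.

14 months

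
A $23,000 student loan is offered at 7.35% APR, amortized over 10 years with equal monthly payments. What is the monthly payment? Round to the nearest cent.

Monthly rate = 7.35%/12 = 0.0061250; payment = 23,000 × 0.0061250 / (1 − (1+0.0061250)^−120) = $271.22.

$271.22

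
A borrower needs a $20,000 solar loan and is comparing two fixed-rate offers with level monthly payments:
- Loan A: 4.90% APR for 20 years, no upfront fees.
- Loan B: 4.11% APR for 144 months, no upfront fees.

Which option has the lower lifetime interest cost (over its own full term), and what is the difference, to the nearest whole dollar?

Loan B by $6,044

Loan A: at 4.90% the monthly rate is 0.0040833, so the payment is 20,000 × 0.0040833 / (1 − 1.0040833^−240) = $130.89.
Total interest on Loan A = 240 × $130.89 − $20,000 = $11,413.60.
Loan B: monthly rate = 4.11%/12 = 0.0034250; payment = 20,000 × 0.0034250 / (1 − (1+0.0034250)^−144) = $176.18.
Total interest on Loan B = 144 × $176.18 − $20,000 = $5,369.92.
Loan B is lower by $6,043.68.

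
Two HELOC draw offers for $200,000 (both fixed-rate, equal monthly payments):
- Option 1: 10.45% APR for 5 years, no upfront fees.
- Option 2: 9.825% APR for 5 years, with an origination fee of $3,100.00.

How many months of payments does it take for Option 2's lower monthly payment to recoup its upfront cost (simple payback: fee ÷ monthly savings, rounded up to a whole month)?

Option 1: monthly rate = 10.45%/12 = 0.0087083; payment = 200,000 × 0.0087083 / (1 − (1+0.0087083)^−60) = $4,293.83.
Option 2: at 9.825% the monthly rate is 0.0081875, so the payment is 200,000 × 0.0081875 / (1 − 1.0081875^−60) = $4,232.21.
Monthly savings = $4,293.83 − $4,232.21 = $61.62.
Break-even = $3,100.00 / $61.62 = 50.31 → 51 months.

51 months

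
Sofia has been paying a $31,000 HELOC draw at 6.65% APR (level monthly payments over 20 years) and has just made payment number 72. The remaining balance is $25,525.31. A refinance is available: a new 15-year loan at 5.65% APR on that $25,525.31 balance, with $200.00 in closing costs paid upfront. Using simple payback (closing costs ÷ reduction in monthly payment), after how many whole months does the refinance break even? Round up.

Current payment = 31,000 × 6.65%/12 / (1 − (1+0.0055417)^−240) = $233.87.
Refinanced payment = 25,525.31 × 0.0047083 / (1 − (1+0.0047083)^−180) = $210.60.
Monthly savings = $233.87 − $210.60 = $23.27.
Break-even = $200.00 / $23.27 = 8.59 → 9 months.

9 months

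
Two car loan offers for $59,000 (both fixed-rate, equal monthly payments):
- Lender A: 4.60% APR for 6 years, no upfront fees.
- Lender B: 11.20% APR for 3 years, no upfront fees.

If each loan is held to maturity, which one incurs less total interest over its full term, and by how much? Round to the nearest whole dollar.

Lender A: at 4.60% the monthly rate is 0.0038333, so the payment is 59,000 × 0.0038333 / (1 − 1.0038333^−72) = $939.28.
Total interest on Lender A = 72 × $939.28 − $59,000 = $8,628.16.
Lender B: monthly rate = 11.2%/12 = 0.0093333; payment = 59,000 × 0.0093333 / (1 − (1+0.0093333)^−36) = $1,937.18.
Total interest on Lender B = 36 × $1,937.18 − $59,000 = $10,738.48.
Lender A is lower by $2,110.32.

Lender A by $2,110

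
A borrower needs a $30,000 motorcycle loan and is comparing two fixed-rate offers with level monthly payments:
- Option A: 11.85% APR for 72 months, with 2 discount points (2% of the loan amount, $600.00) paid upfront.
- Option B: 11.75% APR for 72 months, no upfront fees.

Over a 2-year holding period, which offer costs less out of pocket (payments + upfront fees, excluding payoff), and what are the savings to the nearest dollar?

Option A: at 11.85% the monthly rate is 0.0098750, so the payment is 30,000 × 0.0098750 / (1 − 1.0098750^−72) = $584.17.
Option B: monthly rate = 11.75%/12 = 0.0097917; payment = 30,000 × 0.0097917 / (1 − (1+0.0097917)^−72) = $582.61.
Over 24 months: Option A costs 24 × $584.17 + $600.00 = $14,620.08; Option B costs 24 × $582.61 = $13,982.64.
Option B is cheaper by $14,620.08 − $13,982.64 = $637.44.

Option B by $637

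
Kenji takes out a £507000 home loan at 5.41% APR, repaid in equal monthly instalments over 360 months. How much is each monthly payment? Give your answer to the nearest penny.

£2,850.13

At 5.41% the monthly rate is 0.0045083, so the payment is 507,000 × 0.0045083 / (1 − 1.0045083^−360) = £2,850.13.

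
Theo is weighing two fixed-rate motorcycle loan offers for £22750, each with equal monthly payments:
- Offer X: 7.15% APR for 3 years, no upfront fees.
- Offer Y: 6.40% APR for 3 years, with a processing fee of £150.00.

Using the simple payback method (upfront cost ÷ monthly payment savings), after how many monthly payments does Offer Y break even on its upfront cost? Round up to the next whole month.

20 months

Offer X: monthly rate = 7.15%/12 = 0.0059583; payment = 22,750 × 0.0059583 / (1 − (1+0.0059583)^−36) = £704.02.
Offer Y: monthly rate = 6.4%/12 = 0.0053333; payment = 22,750 × 0.0053333 / (1 − (1+0.0053333)^−36) = £696.23.
Monthly savings = £704.02 − £696.23 = £7.79.
Break-even = £150.00 / £7.79 = 19.26 → 20 months.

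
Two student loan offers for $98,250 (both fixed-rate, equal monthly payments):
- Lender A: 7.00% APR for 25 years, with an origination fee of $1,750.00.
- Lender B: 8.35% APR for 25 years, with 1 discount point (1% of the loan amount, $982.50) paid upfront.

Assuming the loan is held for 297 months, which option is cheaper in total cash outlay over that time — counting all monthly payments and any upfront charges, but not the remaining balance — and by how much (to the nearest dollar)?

Lender A by $25,018

Lender A: monthly rate = 7%/12 = 0.0058333; payment = 98,250 × 0.0058333 / (1 − (1+0.0058333)^−300) = $694.41.
Lender B: monthly rate = 8.35%/12 = 0.0069583; payment = 98,250 × 0.0069583 / (1 − (1+0.0069583)^−300) = $781.23.
Over 297 months: Lender A costs 297 × $694.41 + $1,750.00 = $207,989.77; Lender B costs 297 × $781.23 + $982.50 = $233,007.81.
Lender A is cheaper by $233,007.81 − $207,989.77 = $25,018.04.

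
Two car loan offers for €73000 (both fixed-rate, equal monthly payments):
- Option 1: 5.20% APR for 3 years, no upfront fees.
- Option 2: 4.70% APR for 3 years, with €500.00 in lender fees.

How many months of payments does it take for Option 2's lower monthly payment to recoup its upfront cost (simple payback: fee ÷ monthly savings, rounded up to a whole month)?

Option 1: monthly rate = 5.2%/12 = 0.0043333; payment = 73,000 × 0.0043333 / (1 − (1+0.0043333)^−36) = €2,194.44.
Option 2: at 4.70% the monthly rate is 0.0039167, so the payment is 73,000 × 0.0039167 / (1 − 1.0039167^−36) = €2,178.06.
Monthly savings = €2,194.44 − €2,178.06 = €16.38.
Break-even = €500.00 / €16.38 = 30.53 → 31 months.

31 months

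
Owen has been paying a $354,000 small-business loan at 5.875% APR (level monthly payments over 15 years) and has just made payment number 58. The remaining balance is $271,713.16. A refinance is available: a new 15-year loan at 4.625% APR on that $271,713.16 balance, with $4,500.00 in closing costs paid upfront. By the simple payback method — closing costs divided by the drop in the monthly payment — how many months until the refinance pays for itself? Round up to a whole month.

Current payment = 354,000 × 5.875%/12 / (1 − (1+0.0048958)^−180) = $2,963.40.
Refinanced payment = 271,713.16 × 0.0038542 / (1 − (1+0.0038542)^−180) = $2,095.99.
Monthly savings = $2,963.40 − $2,095.99 = $867.41.
Break-even = $4,500.00 / $867.41 = 5.19 → 6 months.

6 months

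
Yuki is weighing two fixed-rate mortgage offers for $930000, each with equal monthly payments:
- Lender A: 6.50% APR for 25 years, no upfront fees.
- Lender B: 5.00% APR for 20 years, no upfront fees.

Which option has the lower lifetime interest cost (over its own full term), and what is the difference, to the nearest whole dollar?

Lender B by $410,807

Lender A: at 6.50% the monthly rate is 0.0054167, so the payment is 930,000 × 0.0054167 / (1 − 1.0054167^−300) = $6,279.43.
Total interest on Lender A = 300 × $6,279.43 − $930,000 = $953,829.00.
Lender B: monthly rate = 5%/12 = 0.0041667; payment = 930,000 × 0.0041667 / (1 − (1+0.0041667)^−240) = $6,137.59.
Total interest on Lender B = 240 × $6,137.59 − $930,000 = $543,021.60.
Lender B is lower by $410,807.40.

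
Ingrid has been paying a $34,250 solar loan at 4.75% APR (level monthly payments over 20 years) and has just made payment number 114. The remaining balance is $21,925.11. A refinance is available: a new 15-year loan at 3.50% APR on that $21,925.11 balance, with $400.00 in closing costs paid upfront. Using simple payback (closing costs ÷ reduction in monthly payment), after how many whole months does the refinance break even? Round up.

Current payment = 34,250 × 4.75%/12 / (1 − (1+0.0039583)^−240) = $221.33.
Refinanced payment = 21,925.11 × 0.0029167 / (1 − (1+0.0029167)^−180) = $156.74.
Monthly savings = $221.33 − $156.74 = $64.59.
Break-even = $400.00 / $64.59 = 6.19 → 7 months.

7 months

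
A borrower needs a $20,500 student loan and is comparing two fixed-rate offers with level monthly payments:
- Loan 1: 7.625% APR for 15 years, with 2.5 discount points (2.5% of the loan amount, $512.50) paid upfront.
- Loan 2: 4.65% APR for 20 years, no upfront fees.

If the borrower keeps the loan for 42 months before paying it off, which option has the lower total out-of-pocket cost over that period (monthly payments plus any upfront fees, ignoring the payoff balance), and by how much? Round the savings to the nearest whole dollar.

Loan 1: at 7.625% the monthly rate is 0.0063542, so the payment is 20,500 × 0.0063542 / (1 − 1.0063542^−180) = $191.50.
Loan 2: monthly rate = 4.65%/12 = 0.0038750; payment = 20,500 × 0.0038750 / (1 − (1+0.0038750)^−240) = $131.36.
Over 42 months: Loan 1 costs 42 × $191.50 + $512.50 = $8,555.50; Loan 2 costs 42 × $131.36 = $5,517.12.
Loan 2 is cheaper by $8,555.50 − $5,517.12 = $3,038.38.

Loan 2 by $3,038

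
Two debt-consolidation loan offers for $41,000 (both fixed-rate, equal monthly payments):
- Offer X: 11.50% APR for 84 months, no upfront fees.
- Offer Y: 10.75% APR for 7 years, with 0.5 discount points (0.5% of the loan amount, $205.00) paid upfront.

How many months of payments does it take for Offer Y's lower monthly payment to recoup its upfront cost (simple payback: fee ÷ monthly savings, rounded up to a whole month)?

13 months

Offer X: at 11.50% the monthly rate is 0.0095833, so the payment is 41,000 × 0.0095833 / (1 − 1.0095833^−84) = $712.84.
Offer Y: at 10.75% the monthly rate is 0.0089583, so the payment is 41,000 × 0.0089583 / (1 − 1.0089583^−84) = $696.64.
Monthly savings = $712.84 − $696.64 = $16.20.
Break-even = $205.00 / $16.20 = 12.65 → 13 months.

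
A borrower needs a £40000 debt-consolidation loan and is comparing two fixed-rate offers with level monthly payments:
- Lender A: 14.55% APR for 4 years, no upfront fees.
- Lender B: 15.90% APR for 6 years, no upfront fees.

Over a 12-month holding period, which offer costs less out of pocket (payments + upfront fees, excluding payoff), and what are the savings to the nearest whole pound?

Lender A: at 14.55% the monthly rate is 0.0121250, so the payment is 40,000 × 0.0121250 / (1 − 1.0121250^−48) = £1,104.13.
Lender B: monthly rate = 15.9%/12 = 0.0132500; payment = 40,000 × 0.0132500 / (1 − (1+0.0132500)^−72) = £865.47.
Over 12 months: Lender A costs 12 × £1,104.13 = £13,249.56; Lender B costs 12 × £865.47 = £10,385.64.
Lender B is cheaper by £13,249.56 − £10,385.64 = £2,863.92.

Lender B by £2,864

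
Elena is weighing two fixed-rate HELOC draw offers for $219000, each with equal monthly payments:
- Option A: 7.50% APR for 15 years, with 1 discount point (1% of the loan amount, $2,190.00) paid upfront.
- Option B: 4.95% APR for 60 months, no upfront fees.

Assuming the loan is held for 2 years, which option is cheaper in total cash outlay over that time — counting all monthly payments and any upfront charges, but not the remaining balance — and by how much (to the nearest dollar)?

Option A by $48,153

Option A: monthly rate = 7.5%/12 = 0.0062500; payment = 219,000 × 0.0062500 / (1 − (1+0.0062500)^−180) = $2,030.16.
Option B: at 4.95% the monthly rate is 0.0041250, so the payment is 219,000 × 0.0041250 / (1 − 1.0041250^−60) = $4,127.79.
Over 24 months: Option A costs 24 × $2,030.16 + $2,190.00 = $50,913.84; Option B costs 24 × $4,127.79 = $99,066.96.
Option A is cheaper by $99,066.96 − $50,913.84 = $48,153.12.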